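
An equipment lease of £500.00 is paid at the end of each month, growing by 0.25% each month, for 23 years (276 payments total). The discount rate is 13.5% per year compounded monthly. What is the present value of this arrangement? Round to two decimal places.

Periodic rate r = 0.135/12 per month; n is counted in months.
Growing ordinary annuity: PV = PMT₁ × [1 − ((1+g)/(1+r))^n] / (r − g) = 500 × [1 − ((1+0.0025)/(1+r))^276] / (r − 0.0025) = £51,951.32.

£51,951.32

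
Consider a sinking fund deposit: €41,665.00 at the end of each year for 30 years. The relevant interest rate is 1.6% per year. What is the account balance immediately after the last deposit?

€1,588,336.82

This is an ordinary annuity: 30 deposits of €41,665.00 at the end of each year.
Periodic rate r = 0.016 per year.
FV = PMT × [((1+r)^n − 1)/r] = 41,665 × [(1+r)^30 − 1] / r = €1,588,336.82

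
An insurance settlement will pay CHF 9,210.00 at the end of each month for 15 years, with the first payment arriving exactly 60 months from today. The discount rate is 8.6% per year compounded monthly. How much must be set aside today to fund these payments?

Ordinary annuity of 180 payments, first payment at period 60.
Periodic rate r = 0.086/12 per month; n is counted in months.
The ordinary-annuity PV formula values the stream one period before the first payment (period 59); discount that back 59 periods:
PV₀ = 9,210 × [1 − (1+r)^−180] / r × (1+r)^−59 = CHF 610,067.10

CHF 610,067.10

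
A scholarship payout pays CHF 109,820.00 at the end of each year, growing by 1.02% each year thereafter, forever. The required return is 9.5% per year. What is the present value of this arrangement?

CHF 1,295,047.17

Periodic rate r = 0.095 per year.
Growing perpetuity (Gordon): PV = PMT₁ / (r − g) = 109,820 / (r − 0.0102) = CHF 1,295,047.17.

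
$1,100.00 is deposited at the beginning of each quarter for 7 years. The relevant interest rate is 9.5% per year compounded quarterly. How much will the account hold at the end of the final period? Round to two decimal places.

$44,069.78

This is an annuity due: 28 deposits of $1,100.00 at the beginning of each quarter.
Periodic rate r = 0.095/4 per quarter; n is counted in quarters.
FV = PMT × [((1+r)^n − 1)/r] × (1+r) = 1,100 × [(1+r)^28 − 1] / r × (1+r) = $44,069.78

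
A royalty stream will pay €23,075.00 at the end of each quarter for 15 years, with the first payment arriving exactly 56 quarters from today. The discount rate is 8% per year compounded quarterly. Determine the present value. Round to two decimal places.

€269,912.57

Ordinary annuity of 60 payments, first payment at period 56.
Periodic rate r = 0.08/4 per quarter; n is counted in quarters.
The ordinary-annuity PV formula values the stream one period before the first payment (period 55); discount that back 55 periods:
PV₀ = 23,075 × [1 − (1+r)^−60] / r × (1+r)^−55 = €269,912.57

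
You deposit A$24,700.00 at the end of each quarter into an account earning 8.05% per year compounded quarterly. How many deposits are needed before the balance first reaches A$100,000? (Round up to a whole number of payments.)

4 payments

Periodic rate r = 0.0805/4 per quarter; n is counted in quarters.
Ordinary annuity FV: 100,000 = 24,700 × [((1+r)^n − 1)/r].
(1+r)^n = 1 + 100,000 × r / 24,700, so n = ln(1 + 100,000·r/24,700) / ln(1+r) = 3.93.
Round up to a whole number of payments: n = 4.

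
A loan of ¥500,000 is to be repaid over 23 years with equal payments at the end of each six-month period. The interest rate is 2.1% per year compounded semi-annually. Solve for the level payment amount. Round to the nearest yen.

¥13,761

Level ordinary annuity; solve PV = PMT × [(1 − (1+r)^−n)/r] for PMT.
Periodic rate r = 0.021/2 per half-year; n is counted in half-years.
With n = 46: PMT = 500,000 / ([(1 − (1+r)^−n)/r]) = ¥13,761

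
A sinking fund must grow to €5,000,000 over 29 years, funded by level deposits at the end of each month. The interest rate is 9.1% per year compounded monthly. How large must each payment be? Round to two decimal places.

€2,948.30

Level ordinary annuity; solve FV = PMT × [((1+r)^n − 1)/r] for PMT.
Periodic rate r = 0.091/12 per month; n is counted in months.
With n = 348: PMT = 5,000,000 / ([((1+r)^n − 1)/r]) = €2,948.30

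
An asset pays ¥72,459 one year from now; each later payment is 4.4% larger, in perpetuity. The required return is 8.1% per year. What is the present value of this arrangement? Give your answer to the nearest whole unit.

¥1,958,351

Periodic rate r = 0.081 per year.
Growing perpetuity (Gordon): PV = PMT₁ / (r − g) = 72,459 / (r − 0.044) = ¥1,958,351.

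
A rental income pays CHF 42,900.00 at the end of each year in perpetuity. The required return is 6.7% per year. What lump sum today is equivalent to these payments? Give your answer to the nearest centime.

CHF 640,298.51

Periodic rate r = 0.067 per year.
Level perpetuity: PV = PMT / r = 42,900 / (0.067) = CHF 640,298.51.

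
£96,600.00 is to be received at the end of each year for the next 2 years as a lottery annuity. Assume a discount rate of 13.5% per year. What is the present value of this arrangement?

This is an ordinary annuity: 2 payments of £96,600.00 at the end of each year.
Periodic rate r = 0.135 per year.
PV = PMT × [(1 − (1+r)^−n)/r] = 96,600 × [1 − (1+r)^−2] / r = £160,097.03

£160,097.03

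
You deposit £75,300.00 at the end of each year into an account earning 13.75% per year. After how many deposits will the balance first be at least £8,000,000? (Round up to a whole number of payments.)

22 payments

Periodic rate r = 0.1375 per year.
Ordinary annuity FV: 8,000,000 = 75,300 × [((1+r)^n − 1)/r].
(1+r)^n = 1 + 8,000,000 × r / 75,300, so n = ln(1 + 8,000,000·r/75,300) / ln(1+r) = 21.33.
Round up to a whole number of payments: n = 22.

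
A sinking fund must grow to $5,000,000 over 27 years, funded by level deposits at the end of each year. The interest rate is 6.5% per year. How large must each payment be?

$72,614.39

Level ordinary annuity; solve FV = PMT × [((1+r)^n − 1)/r] for PMT.
Periodic rate r = 0.065 per year.
With n = 27: PMT = 5,000,000 / ([((1+r)^n − 1)/r]) = $72,614.39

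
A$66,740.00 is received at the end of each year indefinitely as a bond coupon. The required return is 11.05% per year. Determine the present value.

Periodic rate r = 0.1105 per year.
Level perpetuity: PV = PMT / r = 66,740 / (0.1105) = A$603,981.90.

A$603,981.90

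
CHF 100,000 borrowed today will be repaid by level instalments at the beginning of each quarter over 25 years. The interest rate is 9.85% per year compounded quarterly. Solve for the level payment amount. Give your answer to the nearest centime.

CHF 2,634.65

Level annuity due; solve PV = PMT × [(1 − (1+r)^−n)/r] × (1+r) for PMT.
Periodic rate r = 0.0985/4 per quarter; n is counted in quarters.
With n = 100: PMT = 100,000 / ([(1 − (1+r)^−n)/r] × (1+r)) = CHF 2,634.65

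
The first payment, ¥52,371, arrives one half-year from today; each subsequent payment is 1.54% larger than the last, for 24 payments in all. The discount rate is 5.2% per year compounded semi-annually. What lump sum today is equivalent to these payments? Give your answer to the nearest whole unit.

¥1,089,956

Periodic rate r = 0.052/2 per half-year; n is counted in half-years.
Growing ordinary annuity: PV = PMT₁ × [1 − ((1+g)/(1+r))^n] / (r − g) = 52,371 × [1 − ((1+0.0154)/(1+r))^24] / (r − 0.0154) = ¥1,089,956.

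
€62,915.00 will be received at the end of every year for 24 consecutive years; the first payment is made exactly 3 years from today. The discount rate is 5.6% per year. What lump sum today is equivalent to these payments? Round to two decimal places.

Ordinary annuity of 24 payments, first payment at period 3.
Periodic rate r = 0.056 per year.
The ordinary-annuity PV formula values the stream one period before the first payment (period 2); discount that back 2 periods:
PV₀ = 62,915 × [1 − (1+r)^−24] / r × (1+r)^−2 = €735,023.45

€735,023.45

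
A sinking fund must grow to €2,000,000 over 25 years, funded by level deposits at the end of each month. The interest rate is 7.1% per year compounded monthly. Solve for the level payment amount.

€2,430.09

Level ordinary annuity; solve FV = PMT × [((1+r)^n − 1)/r] for PMT.
Periodic rate r = 0.071/12 per month; n is counted in months.
With n = 300: PMT = 2,000,000 / ([((1+r)^n − 1)/r]) = €2,430.09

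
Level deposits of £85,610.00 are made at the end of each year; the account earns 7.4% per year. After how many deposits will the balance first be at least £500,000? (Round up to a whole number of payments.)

Periodic rate r = 0.074 per year.
Ordinary annuity FV: 500,000 = 85,610 × [((1+r)^n − 1)/r].
(1+r)^n = 1 + 500,000 × r / 85,610, so n = ln(1 + 500,000·r/85,610) / ln(1+r) = 5.03.
Round up to a whole number of payments: n = 6.

6 payments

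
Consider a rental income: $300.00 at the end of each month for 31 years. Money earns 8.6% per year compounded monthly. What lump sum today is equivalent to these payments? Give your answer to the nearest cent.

$38,922.11

This is an ordinary annuity: 372 payments of $300.00 at the end of each month.
Periodic rate r = 0.086/12 per month; n is counted in months.
PV = PMT × [(1 − (1+r)^−n)/r] = 300 × [1 − (1+r)^−372] / r = $38,922.11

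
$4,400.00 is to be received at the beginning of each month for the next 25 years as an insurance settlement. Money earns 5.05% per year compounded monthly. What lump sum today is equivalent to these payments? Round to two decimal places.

$752,079.15

This is an annuity due: 300 payments of $4,400.00 at the beginning of each month.
Periodic rate r = 0.0505/12 per month; n is counted in months.
PV = PMT × [(1 − (1+r)^−n)/r] × (1+r) = 4,400 × [1 − (1+r)^−300] / r × (1+r) = $752,079.15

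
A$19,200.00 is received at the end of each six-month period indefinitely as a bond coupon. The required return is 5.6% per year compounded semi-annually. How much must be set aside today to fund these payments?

Periodic rate r = 0.056/2 per half-year.
Level perpetuity: PV = PMT / r = 19,200 / (0.056/2) = A$685,714.29.

A$685,714.29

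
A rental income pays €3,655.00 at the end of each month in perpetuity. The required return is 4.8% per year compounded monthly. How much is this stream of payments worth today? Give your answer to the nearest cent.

Periodic rate r = 0.048/12 per month.
Level perpetuity: PV = PMT / r = 3,655 / (0.048/12) = €913,750.00.

€913,750.00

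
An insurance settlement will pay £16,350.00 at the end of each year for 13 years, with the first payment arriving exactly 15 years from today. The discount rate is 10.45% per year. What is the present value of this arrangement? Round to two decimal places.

Ordinary annuity of 13 payments, first payment at period 15.
Periodic rate r = 0.1045 per year.
The ordinary-annuity PV formula values the stream one period before the first payment (period 14); discount that back 14 periods:
PV₀ = 16,350 × [1 − (1+r)^−13] / r × (1+r)^−14 = £28,223.05

£28,223.05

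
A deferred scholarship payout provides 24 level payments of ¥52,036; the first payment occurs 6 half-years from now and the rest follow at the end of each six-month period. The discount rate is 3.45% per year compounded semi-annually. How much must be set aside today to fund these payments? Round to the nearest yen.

Ordinary annuity of 24 payments, first payment at period 6.
Periodic rate r = 0.0345/2 per half-year; n is counted in half-years.
The ordinary-annuity PV formula values the stream one period before the first payment (period 5); discount that back 5 periods:
PV₀ = 52,036 × [1 − (1+r)^−24] / r × (1+r)^−5 = ¥932,330

¥932,330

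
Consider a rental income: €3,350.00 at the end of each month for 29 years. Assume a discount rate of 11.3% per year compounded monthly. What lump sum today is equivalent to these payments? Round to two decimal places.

€342,118.20

This is an ordinary annuity: 348 payments of €3,350.00 at the end of each month.
Periodic rate r = 0.113/12 per month; n is counted in months.
PV = PMT × [(1 − (1+r)^−n)/r] = 3,350 × [1 − (1+r)^−348] / r = €342,118.20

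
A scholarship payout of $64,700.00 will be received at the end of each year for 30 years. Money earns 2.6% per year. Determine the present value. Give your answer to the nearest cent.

$1,336,308.66

This is an ordinary annuity: 30 payments of $64,700.00 at the end of each year.
Periodic rate r = 0.026 per year.
PV = PMT × [(1 − (1+r)^−n)/r] = 64,700 × [1 − (1+r)^−30] / r = $1,336,308.66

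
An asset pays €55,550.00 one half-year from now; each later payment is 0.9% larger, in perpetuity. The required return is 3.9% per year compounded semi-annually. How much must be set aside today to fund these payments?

Periodic rate r = 0.039/2 per half-year.
Growing perpetuity (Gordon): PV = PMT₁ / (r − g) = 55,550 / (r − 0.009) = €5,290,476.19.

€5,290,476.19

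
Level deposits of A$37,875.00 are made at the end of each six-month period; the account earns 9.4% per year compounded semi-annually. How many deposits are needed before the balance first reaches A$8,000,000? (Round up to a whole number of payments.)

Periodic rate r = 0.094/2 per half-year; n is counted in half-years.
Ordinary annuity FV: 8,000,000 = 37,875 × [((1+r)^n − 1)/r].
(1+r)^n = 1 + 8,000,000 × r / 37,875, so n = ln(1 + 8,000,000·r/37,875) / ln(1+r) = 52.06.
Round up to a whole number of payments: n = 53.

53 payments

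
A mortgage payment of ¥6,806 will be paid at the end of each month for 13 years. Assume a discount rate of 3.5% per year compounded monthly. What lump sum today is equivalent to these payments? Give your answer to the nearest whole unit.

¥852,030

This is an ordinary annuity: 156 payments of ¥6,806 at the end of each month.
Periodic rate r = 0.035/12 per month; n is counted in months.
PV = PMT × [(1 − (1+r)^−n)/r] = 6,806 × [1 − (1+r)^−156] / r = ¥852,030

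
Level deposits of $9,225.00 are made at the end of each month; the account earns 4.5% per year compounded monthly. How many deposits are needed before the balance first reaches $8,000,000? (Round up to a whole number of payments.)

387 payments

Periodic rate r = 0.045/12 per month; n is counted in months.
Ordinary annuity FV: 8,000,000 = 9,225 × [((1+r)^n − 1)/r].
(1+r)^n = 1 + 8,000,000 × r / 9,225, so n = ln(1 + 8,000,000·r/9,225) / ln(1+r) = 386.70.
Round up to a whole number of payments: n = 387.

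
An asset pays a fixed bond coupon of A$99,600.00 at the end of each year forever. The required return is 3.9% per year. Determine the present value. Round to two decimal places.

A$2,553,846.15

Periodic rate r = 0.039 per year.
Level perpetuity: PV = PMT / r = 99,600 / (0.039) = A$2,553,846.15.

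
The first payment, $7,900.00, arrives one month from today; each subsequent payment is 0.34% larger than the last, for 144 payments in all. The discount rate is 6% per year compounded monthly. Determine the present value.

Periodic rate r = 0.06/12 per month; n is counted in months.
Growing ordinary annuity: PV = PMT₁ × [1 − ((1+g)/(1+r))^n] / (r − g) = 7,900 × [1 − ((1+0.0034)/(1+r))^144] / (r − 0.0034) = $1,012,278.77.

$1,012,278.77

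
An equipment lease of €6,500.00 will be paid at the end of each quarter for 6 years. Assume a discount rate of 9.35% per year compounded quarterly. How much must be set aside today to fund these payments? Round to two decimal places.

This is an ordinary annuity: 24 payments of €6,500.00 at the end of each quarter.
Periodic rate r = 0.0935/4 per quarter; n is counted in quarters.
PV = PMT × [(1 − (1+r)^−n)/r] = 6,500 × [1 − (1+r)^−24] / r = €118,366.95

€118,366.95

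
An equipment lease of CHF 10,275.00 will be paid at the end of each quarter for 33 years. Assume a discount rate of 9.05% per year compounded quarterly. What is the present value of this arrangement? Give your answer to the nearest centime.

CHF 430,450.23

This is an ordinary annuity: 132 payments of CHF 10,275.00 at the end of each quarter.
Periodic rate r = 0.0905/4 per quarter; n is counted in quarters.
PV = PMT × [(1 − (1+r)^−n)/r] = 10,275 × [1 − (1+r)^−132] / r = CHF 430,450.23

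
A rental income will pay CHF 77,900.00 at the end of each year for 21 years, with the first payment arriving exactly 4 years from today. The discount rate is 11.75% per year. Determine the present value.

Ordinary annuity of 21 payments, first payment at period 4.
Periodic rate r = 0.1175 per year.
The ordinary-annuity PV formula values the stream one period before the first payment (period 3); discount that back 3 periods:
PV₀ = 77,900 × [1 − (1+r)^−21] / r × (1+r)^−3 = CHF 428,984.41

CHF 428,984.41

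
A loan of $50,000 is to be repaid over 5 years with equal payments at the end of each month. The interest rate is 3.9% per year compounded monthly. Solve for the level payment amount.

Level ordinary annuity; solve PV = PMT × [(1 − (1+r)^−n)/r] for PMT.
Periodic rate r = 0.039/12 per month; n is counted in months.
With n = 60: PMT = 50,000 / ([(1 − (1+r)^−n)/r]) = $918.57

$918.57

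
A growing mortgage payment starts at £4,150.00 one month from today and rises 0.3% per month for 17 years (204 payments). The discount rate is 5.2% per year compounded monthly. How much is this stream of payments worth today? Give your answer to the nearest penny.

Periodic rate r = 0.052/12 per month; n is counted in months.
Growing ordinary annuity: PV = PMT₁ × [1 − ((1+g)/(1+r))^n] / (r − g) = 4,150 × [1 − ((1+0.003)/(1+r))^204] / (r − 0.003) = £738,871.23.

£738,871.23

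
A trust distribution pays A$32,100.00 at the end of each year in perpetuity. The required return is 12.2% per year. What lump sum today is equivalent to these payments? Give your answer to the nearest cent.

A$263,114.75

Periodic rate r = 0.122 per year.
Level perpetuity: PV = PMT / r = 32,100 / (0.122) = A$263,114.75.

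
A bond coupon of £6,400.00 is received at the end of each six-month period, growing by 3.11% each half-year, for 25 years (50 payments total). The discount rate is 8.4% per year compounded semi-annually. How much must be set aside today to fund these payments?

Periodic rate r = 0.084/2 per half-year; n is counted in half-years.
Growing ordinary annuity: PV = PMT₁ × [1 − ((1+g)/(1+r))^n] / (r − g) = 6,400 × [1 − ((1+0.0311)/(1+r))^50] / (r − 0.0311) = £240,094.12.

£240,094.12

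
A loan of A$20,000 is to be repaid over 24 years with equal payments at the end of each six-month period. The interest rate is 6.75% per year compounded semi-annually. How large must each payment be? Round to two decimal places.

Level ordinary annuity; solve PV = PMT × [(1 − (1+r)^−n)/r] for PMT.
Periodic rate r = 0.0675/2 per half-year; n is counted in half-years.
With n = 48: PMT = 20,000 / ([(1 − (1+r)^−n)/r]) = A$847.20

A$847.20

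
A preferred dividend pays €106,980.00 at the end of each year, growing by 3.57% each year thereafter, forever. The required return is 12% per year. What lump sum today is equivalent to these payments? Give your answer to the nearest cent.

Periodic rate r = 0.12 per year.
Growing perpetuity (Gordon): PV = PMT₁ / (r − g) = 106,980 / (r − 0.0357) = €1,269,039.15.

€1,269,039.15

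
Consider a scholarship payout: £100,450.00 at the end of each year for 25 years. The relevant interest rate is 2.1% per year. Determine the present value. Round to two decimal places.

This is an ordinary annuity: 25 payments of £100,450.00 at the end of each year.
Periodic rate r = 0.021 per year.
PV = PMT × [(1 − (1+r)^−n)/r] = 100,450 × [1 − (1+r)^−25] / r = £1,938,301.74

£1,938,301.74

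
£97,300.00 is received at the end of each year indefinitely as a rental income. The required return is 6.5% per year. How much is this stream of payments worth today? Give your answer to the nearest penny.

£1,496,923.08

Periodic rate r = 0.065 per year.
Level perpetuity: PV = PMT / r = 97,300 / (0.065) = £1,496,923.08.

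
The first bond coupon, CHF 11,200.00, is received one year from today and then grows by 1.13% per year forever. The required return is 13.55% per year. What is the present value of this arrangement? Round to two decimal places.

CHF 90,177.13

Periodic rate r = 0.1355 per year.
Growing perpetuity (Gordon): PV = PMT₁ / (r − g) = 11,200 / (r − 0.0113) = CHF 90,177.13.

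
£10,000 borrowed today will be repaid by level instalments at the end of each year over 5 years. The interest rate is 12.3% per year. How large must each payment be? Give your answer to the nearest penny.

Level ordinary annuity; solve PV = PMT × [(1 − (1+r)^−n)/r] for PMT.
Periodic rate r = 0.123 per year.
With n = 5: PMT = 10,000 / ([(1 − (1+r)^−n)/r]) = £2,794.74

£2,794.74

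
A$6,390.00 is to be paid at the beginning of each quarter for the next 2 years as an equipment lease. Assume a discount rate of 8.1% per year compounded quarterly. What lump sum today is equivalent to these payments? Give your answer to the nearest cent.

This is an annuity due: 8 payments of A$6,390.00 at the beginning of each quarter.
Periodic rate r = 0.081/4 per quarter; n is counted in quarters.
PV = PMT × [(1 − (1+r)^−n)/r] × (1+r) = 6,390 × [1 − (1+r)^−8] / r × (1+r) = A$47,706.31

A$47,706.31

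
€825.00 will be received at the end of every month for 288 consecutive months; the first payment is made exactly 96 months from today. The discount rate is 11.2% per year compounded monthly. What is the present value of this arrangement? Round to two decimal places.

€34,051.71

Ordinary annuity of 288 payments, first payment at period 96.
Periodic rate r = 0.112/12 per month; n is counted in months.
The ordinary-annuity PV formula values the stream one period before the first payment (period 95); discount that back 95 periods:
PV₀ = 825 × [1 − (1+r)^−288] / r × (1+r)^−95 = €34,051.71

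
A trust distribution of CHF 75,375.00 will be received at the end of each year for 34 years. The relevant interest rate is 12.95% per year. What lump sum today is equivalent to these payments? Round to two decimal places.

This is an ordinary annuity: 34 payments of CHF 75,375.00 at the end of each year.
Periodic rate r = 0.1295 per year.
PV = PMT × [(1 − (1+r)^−n)/r] = 75,375 × [1 − (1+r)^−34] / r = CHF 572,781.76

CHF 572,781.76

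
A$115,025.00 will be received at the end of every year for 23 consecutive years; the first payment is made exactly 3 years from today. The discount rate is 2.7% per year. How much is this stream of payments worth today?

A$1,850,522.76

Ordinary annuity of 23 payments, first payment at period 3.
Periodic rate r = 0.027 per year.
The ordinary-annuity PV formula values the stream one period before the first payment (period 2); discount that back 2 periods:
PV₀ = 115,025 × [1 − (1+r)^−23] / r × (1+r)^−2 = A$1,850,522.76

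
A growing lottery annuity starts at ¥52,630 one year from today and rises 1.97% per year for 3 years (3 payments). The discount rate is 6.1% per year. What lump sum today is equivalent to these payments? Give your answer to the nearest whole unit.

¥143,095

Periodic rate r = 0.061 per year.
Growing ordinary annuity: PV = PMT₁ × [1 − ((1+g)/(1+r))^n] / (r − g) = 52,630 × [1 − ((1+0.0197)/(1+r))^3] / (r − 0.0197) = ¥143,095.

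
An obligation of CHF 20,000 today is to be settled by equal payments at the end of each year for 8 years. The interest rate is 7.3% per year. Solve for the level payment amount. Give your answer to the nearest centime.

CHF 3,388.40

Level ordinary annuity; solve PV = PMT × [(1 − (1+r)^−n)/r] for PMT.
Periodic rate r = 0.073 per year.
With n = 8: PMT = 20,000 / ([(1 − (1+r)^−n)/r]) = CHF 3,388.40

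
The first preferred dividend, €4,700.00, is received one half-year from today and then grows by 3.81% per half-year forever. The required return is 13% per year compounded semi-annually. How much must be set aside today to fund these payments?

Periodic rate r = 0.13/2 per half-year.
Growing perpetuity (Gordon): PV = PMT₁ / (r − g) = 4,700 / (r − 0.0381) = €174,721.19.

€174,721.19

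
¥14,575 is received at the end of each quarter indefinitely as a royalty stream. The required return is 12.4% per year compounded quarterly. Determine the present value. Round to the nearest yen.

¥470,161

Periodic rate r = 0.124/4 per quarter.
Level perpetuity: PV = PMT / r = 14,575 / (0.124/4) = ¥470,161.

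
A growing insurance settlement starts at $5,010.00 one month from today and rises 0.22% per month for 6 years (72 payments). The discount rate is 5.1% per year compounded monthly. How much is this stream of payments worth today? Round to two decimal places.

$334,361.10

Periodic rate r = 0.051/12 per month; n is counted in months.
Growing ordinary annuity: PV = PMT₁ × [1 − ((1+g)/(1+r))^n] / (r − g) = 5,010 × [1 − ((1+0.0022)/(1+r))^72] / (r − 0.0022) = $334,361.10.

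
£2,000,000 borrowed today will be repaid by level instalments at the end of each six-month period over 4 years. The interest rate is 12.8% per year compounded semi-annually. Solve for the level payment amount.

Level ordinary annuity; solve PV = PMT × [(1 − (1+r)^−n)/r] for PMT.
Periodic rate r = 0.128/2 per half-year; n is counted in half-years.
With n = 8: PMT = 2,000,000 / ([(1 − (1+r)^−n)/r]) = £327,189.37

£327,189.37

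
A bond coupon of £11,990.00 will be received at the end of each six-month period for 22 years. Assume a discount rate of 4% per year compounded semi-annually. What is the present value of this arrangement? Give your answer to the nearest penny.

£348,668.76

This is an ordinary annuity: 44 payments of £11,990.00 at the end of each six-month period.
Periodic rate r = 0.04/2 per half-year; n is counted in half-years.
PV = PMT × [(1 − (1+r)^−n)/r] = 11,990 × [1 − (1+r)^−44] / r = £348,668.76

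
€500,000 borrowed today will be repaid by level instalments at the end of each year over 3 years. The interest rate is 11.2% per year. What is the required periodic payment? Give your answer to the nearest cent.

€205,318.63

Level ordinary annuity; solve PV = PMT × [(1 − (1+r)^−n)/r] for PMT.
Periodic rate r = 0.112 per year.
With n = 3: PMT = 500,000 / ([(1 − (1+r)^−n)/r]) = €205,318.63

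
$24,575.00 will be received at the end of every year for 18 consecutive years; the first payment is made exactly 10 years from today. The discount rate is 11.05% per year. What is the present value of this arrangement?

Ordinary annuity of 18 payments, first payment at period 10.
Periodic rate r = 0.1105 per year.
The ordinary-annuity PV formula values the stream one period before the first payment (period 9); discount that back 9 periods:
PV₀ = 24,575 × [1 − (1+r)^−18] / r × (1+r)^−9 = $73,463.36

$73,463.36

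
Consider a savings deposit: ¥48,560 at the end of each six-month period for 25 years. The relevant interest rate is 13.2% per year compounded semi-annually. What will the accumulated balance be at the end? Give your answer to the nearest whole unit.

This is an ordinary annuity: 50 deposits of ¥48,560 at the end of each six-month period.
Periodic rate r = 0.132/2 per half-year; n is counted in half-years.
FV = PMT × [((1+r)^n − 1)/r] = 48,560 × [(1+r)^50 − 1] / r = ¥17,236,183

¥17,236,183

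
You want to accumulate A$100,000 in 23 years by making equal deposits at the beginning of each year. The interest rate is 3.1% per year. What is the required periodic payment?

A$2,953.24

Level annuity due; solve FV = PMT × [((1+r)^n − 1)/r] × (1+r) for PMT.
Periodic rate r = 0.031 per year.
With n = 23: PMT = 100,000 / ([((1+r)^n − 1)/r] × (1+r)) = A$2,953.24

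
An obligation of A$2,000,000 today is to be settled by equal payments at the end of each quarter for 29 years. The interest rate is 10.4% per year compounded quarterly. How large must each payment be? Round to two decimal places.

A$54,790.02

Level ordinary annuity; solve PV = PMT × [(1 − (1+r)^−n)/r] for PMT.
Periodic rate r = 0.104/4 per quarter; n is counted in quarters.
With n = 116: PMT = 2,000,000 / ([(1 − (1+r)^−n)/r]) = A$54,790.02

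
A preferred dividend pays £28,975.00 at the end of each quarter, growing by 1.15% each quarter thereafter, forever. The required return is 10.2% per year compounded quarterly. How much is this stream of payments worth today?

£2,069,642.86

Periodic rate r = 0.102/4 per quarter.
Growing perpetuity (Gordon): PV = PMT₁ / (r − g) = 28,975 / (r − 0.0115) = £2,069,642.86.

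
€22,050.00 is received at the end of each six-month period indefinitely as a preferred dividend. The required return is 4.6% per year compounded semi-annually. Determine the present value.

€958,695.65

Periodic rate r = 0.046/2 per half-year.
Level perpetuity: PV = PMT / r = 22,050 / (0.046/2) = €958,695.65.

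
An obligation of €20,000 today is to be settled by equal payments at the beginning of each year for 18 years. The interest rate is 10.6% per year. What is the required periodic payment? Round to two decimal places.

Level annuity due; solve PV = PMT × [(1 − (1+r)^−n)/r] × (1+r) for PMT.
Periodic rate r = 0.106 per year.
With n = 18: PMT = 20,000 / ([(1 − (1+r)^−n)/r] × (1+r)) = €2,290.33

€2,290.33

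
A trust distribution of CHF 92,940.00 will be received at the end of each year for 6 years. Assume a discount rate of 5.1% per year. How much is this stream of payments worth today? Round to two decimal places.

This is an ordinary annuity: 6 payments of CHF 92,940.00 at the end of each year.
Periodic rate r = 0.051 per year.
PV = PMT × [(1 − (1+r)^−n)/r] = 92,940 × [1 − (1+r)^−6] / r = CHF 470,229.96

CHF 470,229.96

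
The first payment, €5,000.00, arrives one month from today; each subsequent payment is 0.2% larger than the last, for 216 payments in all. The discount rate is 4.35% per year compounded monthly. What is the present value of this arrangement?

Periodic rate r = 0.0435/12 per month; n is counted in months.
Growing ordinary annuity: PV = PMT₁ × [1 − ((1+g)/(1+r))^n] / (r − g) = 5,000 × [1 − ((1+0.002)/(1+r))^216] / (r − 0.002) = €908,685.98.

€908,685.98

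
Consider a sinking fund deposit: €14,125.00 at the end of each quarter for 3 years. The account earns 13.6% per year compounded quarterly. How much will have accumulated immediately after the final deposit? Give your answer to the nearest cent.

This is an ordinary annuity: 12 deposits of €14,125.00 at the end of each quarter.
Periodic rate r = 0.136/4 per quarter; n is counted in quarters.
FV = PMT × [((1+r)^n − 1)/r] = 14,125 × [(1+r)^12 − 1] / r = €205,079.14

€205,079.14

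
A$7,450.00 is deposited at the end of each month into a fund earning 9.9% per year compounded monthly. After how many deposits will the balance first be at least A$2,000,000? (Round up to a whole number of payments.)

Periodic rate r = 0.099/12 per month; n is counted in months.
Ordinary annuity FV: 2,000,000 = 7,450 × [((1+r)^n − 1)/r].
(1+r)^n = 1 + 2,000,000 × r / 7,450, so n = ln(1 + 2,000,000·r/7,450) / ln(1+r) = 142.13.
Round up to a whole number of payments: n = 143.

143 payments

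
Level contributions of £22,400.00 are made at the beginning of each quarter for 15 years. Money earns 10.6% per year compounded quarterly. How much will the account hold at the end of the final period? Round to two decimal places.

This is an annuity due: 60 deposits of £22,400.00 at the beginning of each quarter.
Periodic rate r = 0.106/4 per quarter; n is counted in quarters.
FV = PMT × [((1+r)^n − 1)/r] × (1+r) = 22,400 × [(1+r)^60 − 1] / r × (1+r) = £3,300,034.93

£3,300,034.93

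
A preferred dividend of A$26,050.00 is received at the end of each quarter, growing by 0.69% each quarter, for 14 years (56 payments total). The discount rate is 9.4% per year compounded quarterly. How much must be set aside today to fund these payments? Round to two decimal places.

Periodic rate r = 0.094/4 per quarter; n is counted in quarters.
Growing ordinary annuity: PV = PMT₁ × [1 − ((1+g)/(1+r))^n] / (r − g) = 26,050 × [1 − ((1+0.0069)/(1+r))^56] / (r − 0.0069) = A$941,196.63.

A$941,196.63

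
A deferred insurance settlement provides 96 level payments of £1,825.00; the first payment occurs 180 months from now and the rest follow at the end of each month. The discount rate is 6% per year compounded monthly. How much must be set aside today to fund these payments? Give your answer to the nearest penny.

Ordinary annuity of 96 payments, first payment at period 180.
Periodic rate r = 0.06/12 per month; n is counted in months.
The ordinary-annuity PV formula values the stream one period before the first payment (period 179); discount that back 179 periods:
PV₀ = 1,825 × [1 − (1+r)^−96] / r × (1+r)^−179 = £56,871.57

£56,871.57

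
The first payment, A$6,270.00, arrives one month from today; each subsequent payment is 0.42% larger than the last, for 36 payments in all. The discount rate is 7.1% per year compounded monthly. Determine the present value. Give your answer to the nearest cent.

Periodic rate r = 0.071/12 per month; n is counted in months.
Growing ordinary annuity: PV = PMT₁ × [1 − ((1+g)/(1+r))^n] / (r − g) = 6,270 × [1 − ((1+0.0042)/(1+r))^36] / (r − 0.0042) = A$217,818.68.

A$217,818.68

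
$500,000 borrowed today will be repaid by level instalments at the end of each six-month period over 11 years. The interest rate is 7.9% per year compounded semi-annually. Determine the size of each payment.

Level ordinary annuity; solve PV = PMT × [(1 − (1+r)^−n)/r] for PMT.
Periodic rate r = 0.079/2 per half-year; n is counted in half-years.
With n = 22: PMT = 500,000 / ([(1 − (1+r)^−n)/r]) = $34,434.25

$34,434.25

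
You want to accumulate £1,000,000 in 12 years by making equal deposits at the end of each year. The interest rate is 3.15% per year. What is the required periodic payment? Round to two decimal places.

Level ordinary annuity; solve FV = PMT × [((1+r)^n − 1)/r] for PMT.
Periodic rate r = 0.0315 per year.
With n = 12: PMT = 1,000,000 / ([((1+r)^n − 1)/r]) = £69,863.74

£69,863.74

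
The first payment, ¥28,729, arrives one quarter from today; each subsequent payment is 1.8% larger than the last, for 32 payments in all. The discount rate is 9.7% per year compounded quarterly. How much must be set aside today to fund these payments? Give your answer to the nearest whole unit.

¥817,628

Periodic rate r = 0.097/4 per quarter; n is counted in quarters.
Growing ordinary annuity: PV = PMT₁ × [1 − ((1+g)/(1+r))^n] / (r − g) = 28,729 × [1 − ((1+0.018)/(1+r))^32] / (r − 0.018) = ¥817,628.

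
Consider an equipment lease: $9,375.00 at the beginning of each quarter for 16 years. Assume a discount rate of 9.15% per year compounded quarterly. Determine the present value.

This is an annuity due: 64 payments of $9,375.00 at the beginning of each quarter.
Periodic rate r = 0.0915/4 per quarter; n is counted in quarters.
PV = PMT × [(1 − (1+r)^−n)/r] × (1+r) = 9,375 × [1 − (1+r)^−64] / r × (1+r) = $320,631.11

$320,631.11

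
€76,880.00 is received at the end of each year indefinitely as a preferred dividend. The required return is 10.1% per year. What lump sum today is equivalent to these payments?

€761,188.12

Periodic rate r = 0.101 per year.
Level perpetuity: PV = PMT / r = 76,880 / (0.101) = €761,188.12.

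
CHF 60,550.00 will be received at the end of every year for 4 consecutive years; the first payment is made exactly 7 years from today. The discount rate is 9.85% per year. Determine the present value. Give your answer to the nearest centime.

Ordinary annuity of 4 payments, first payment at period 7.
Periodic rate r = 0.0985 per year.
The ordinary-annuity PV formula values the stream one period before the first payment (period 6); discount that back 6 periods:
PV₀ = 60,550 × [1 − (1+r)^−4] / r × (1+r)^−6 = CHF 109,588.82

CHF 109,588.82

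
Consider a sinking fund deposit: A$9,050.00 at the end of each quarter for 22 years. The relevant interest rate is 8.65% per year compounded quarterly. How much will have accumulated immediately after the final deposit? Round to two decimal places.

A$2,331,584.06

This is an ordinary annuity: 88 deposits of A$9,050.00 at the end of each quarter.
Periodic rate r = 0.0865/4 per quarter; n is counted in quarters.
FV = PMT × [((1+r)^n − 1)/r] = 9,050 × [(1+r)^88 − 1] / r = A$2,331,584.06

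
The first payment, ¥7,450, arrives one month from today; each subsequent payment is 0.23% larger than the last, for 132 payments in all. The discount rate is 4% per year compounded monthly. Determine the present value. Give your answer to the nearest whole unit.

Periodic rate r = 0.04/12 per month; n is counted in months.
Growing ordinary annuity: PV = PMT₁ × [1 − ((1+g)/(1+r))^n] / (r − g) = 7,450 × [1 − ((1+0.0023)/(1+r))^132] / (r − 0.0023) = ¥916,870.

¥916,870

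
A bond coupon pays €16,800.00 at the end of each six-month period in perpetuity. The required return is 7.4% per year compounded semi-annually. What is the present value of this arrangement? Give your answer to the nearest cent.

€454,054.05

Periodic rate r = 0.074/2 per half-year.
Level perpetuity: PV = PMT / r = 16,800 / (0.074/2) = €454,054.05.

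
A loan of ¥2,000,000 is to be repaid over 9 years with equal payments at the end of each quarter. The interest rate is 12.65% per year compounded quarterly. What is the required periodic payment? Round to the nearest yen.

Level ordinary annuity; solve PV = PMT × [(1 − (1+r)^−n)/r] for PMT.
Periodic rate r = 0.1265/4 per quarter; n is counted in quarters.
With n = 36: PMT = 2,000,000 / ([(1 − (1+r)^−n)/r]) = ¥93,842

¥93,842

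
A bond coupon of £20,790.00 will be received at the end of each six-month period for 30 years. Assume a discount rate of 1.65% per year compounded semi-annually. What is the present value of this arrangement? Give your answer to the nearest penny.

This is an ordinary annuity: 60 payments of £20,790.00 at the end of each six-month period.
Periodic rate r = 0.0165/2 per half-year; n is counted in half-years.
PV = PMT × [(1 − (1+r)^−n)/r] = 20,790 × [1 − (1+r)^−60] / r = £980,758.73

£980,758.73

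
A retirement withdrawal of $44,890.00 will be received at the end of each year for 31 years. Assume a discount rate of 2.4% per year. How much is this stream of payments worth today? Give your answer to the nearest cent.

This is an ordinary annuity: 31 payments of $44,890.00 at the end of each year.
Periodic rate r = 0.024 per year.
PV = PMT × [(1 − (1+r)^−n)/r] = 44,890 × [1 − (1+r)^−31] / r = $973,732.07

$973,732.07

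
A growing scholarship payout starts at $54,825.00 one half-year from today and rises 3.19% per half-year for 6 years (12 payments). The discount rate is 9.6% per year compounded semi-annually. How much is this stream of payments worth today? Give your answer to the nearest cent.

Periodic rate r = 0.096/2 per half-year; n is counted in half-years.
Growing ordinary annuity: PV = PMT₁ × [1 − ((1+g)/(1+r))^n] / (r − g) = 54,825 × [1 − ((1+0.0319)/(1+r))^12] / (r − 0.0319) = $577,349.07.

$577,349.07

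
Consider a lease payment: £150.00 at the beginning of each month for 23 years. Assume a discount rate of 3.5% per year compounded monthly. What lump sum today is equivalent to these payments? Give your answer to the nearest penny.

£28,491.38

This is an annuity due: 276 payments of £150.00 at the beginning of each month.
Periodic rate r = 0.035/12 per month; n is counted in months.
PV = PMT × [(1 − (1+r)^−n)/r] × (1+r) = 150 × [1 − (1+r)^−276] / r × (1+r) = £28,491.38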